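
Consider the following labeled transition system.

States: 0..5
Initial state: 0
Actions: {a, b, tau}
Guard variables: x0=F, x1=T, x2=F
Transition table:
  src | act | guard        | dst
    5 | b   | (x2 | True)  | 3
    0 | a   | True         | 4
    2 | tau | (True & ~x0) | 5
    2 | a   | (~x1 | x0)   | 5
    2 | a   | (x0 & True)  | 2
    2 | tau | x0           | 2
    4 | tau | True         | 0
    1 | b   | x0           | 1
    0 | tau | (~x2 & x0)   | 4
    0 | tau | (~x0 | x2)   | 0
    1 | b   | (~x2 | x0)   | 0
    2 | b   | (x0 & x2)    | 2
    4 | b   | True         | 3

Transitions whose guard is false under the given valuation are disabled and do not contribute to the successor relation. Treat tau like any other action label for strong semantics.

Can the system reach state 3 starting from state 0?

Answer: REACHABLE

Working:
After dropping false guards: 7 live edges.
L0 = {0}
L1 = {4}  now seen {0,4}
L2 = {3}  now seen {0,3,4}
Reachable = {0,3,4}
trace reaching 3: a·b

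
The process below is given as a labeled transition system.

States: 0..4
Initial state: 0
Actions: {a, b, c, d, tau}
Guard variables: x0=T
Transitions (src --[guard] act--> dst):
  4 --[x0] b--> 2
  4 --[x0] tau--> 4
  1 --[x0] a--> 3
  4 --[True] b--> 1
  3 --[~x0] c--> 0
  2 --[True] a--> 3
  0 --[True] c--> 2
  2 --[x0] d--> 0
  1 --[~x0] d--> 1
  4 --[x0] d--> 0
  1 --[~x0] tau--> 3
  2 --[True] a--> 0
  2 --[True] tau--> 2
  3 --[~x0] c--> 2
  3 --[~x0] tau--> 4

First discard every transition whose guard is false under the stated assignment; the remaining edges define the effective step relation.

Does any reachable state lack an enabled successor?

Reachable = {0,2,3}
  0: c→2  [1 exit(s)]
  2: a→0  a→3  d→0  tau→2  [4 exit(s)]
  3: ∅  [no exit]
Path to 3: c·a

Answer: DEADLOCK at state 3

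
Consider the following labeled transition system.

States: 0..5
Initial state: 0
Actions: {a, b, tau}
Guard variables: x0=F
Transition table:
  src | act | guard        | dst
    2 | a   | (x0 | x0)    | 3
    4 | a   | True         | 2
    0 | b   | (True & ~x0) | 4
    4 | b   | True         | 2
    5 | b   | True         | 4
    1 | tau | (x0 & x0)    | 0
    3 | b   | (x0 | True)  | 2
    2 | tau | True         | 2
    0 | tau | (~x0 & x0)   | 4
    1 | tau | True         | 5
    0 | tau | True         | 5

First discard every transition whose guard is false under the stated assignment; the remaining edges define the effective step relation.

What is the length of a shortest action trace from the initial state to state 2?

Answer: 2

Trace:
BFS to 2:
  depth 0: {0}
  depth 1: {4,5}
  depth 2: {2}
depth(2)=2, e.g. b·a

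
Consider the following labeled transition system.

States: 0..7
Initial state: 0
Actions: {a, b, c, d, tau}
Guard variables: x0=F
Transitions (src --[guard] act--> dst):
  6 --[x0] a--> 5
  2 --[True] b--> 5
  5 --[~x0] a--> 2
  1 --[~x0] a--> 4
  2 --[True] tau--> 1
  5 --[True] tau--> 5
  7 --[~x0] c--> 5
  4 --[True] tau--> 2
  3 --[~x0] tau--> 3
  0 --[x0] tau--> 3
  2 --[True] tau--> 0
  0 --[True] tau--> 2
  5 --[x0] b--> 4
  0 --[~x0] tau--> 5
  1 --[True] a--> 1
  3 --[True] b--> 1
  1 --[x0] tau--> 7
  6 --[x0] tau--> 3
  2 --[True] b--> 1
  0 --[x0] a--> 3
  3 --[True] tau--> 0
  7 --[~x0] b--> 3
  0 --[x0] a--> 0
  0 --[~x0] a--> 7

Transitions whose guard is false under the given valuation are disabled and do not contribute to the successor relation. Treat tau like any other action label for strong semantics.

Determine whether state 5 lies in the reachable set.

Guard filter leaves 17 enabled edge(s).
L0 = {0}
L1 = {2,5,7}  total {0,2,5,7}
L2 = {1,3}  total {0,1,2,3,5,7}
L3 = {4}  total {0,1,2,3,4,5,7}
Reachable = {0,1,2,3,4,5,7}
Path to 5: tau

Answer: REACHABLE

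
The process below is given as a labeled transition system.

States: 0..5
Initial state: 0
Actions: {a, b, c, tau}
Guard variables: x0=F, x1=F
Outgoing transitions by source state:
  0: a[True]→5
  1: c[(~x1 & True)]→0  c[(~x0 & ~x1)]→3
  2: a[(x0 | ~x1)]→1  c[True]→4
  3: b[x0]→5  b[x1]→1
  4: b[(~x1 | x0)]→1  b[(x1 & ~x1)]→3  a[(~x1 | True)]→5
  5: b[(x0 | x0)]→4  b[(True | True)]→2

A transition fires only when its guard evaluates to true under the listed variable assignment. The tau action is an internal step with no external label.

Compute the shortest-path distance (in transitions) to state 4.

Answer: 3

Working:
Breadth-first toward 4:
  Layer 0: {0}
  Layer 1: {5}
  Layer 2: {2}
  Layer 3: {1,4}
first hit 4 at d=3 via a·b·c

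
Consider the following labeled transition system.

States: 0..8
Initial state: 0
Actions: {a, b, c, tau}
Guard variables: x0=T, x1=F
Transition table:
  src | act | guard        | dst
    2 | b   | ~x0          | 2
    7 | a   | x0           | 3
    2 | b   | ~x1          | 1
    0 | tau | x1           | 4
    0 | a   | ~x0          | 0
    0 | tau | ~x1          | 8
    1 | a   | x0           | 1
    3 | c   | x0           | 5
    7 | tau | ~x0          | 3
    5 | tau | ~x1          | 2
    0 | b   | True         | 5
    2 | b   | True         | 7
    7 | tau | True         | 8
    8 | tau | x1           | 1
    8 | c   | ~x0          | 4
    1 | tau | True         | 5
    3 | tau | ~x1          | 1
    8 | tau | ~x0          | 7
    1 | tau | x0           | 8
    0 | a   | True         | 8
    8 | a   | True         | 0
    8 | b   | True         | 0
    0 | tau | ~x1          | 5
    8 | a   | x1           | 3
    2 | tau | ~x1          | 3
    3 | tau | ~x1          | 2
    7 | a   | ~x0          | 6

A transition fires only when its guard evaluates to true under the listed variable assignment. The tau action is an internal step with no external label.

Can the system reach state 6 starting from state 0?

Guard filter leaves 18 enabled edge(s).
L0 = {0}
L1 = {5,8}  cumulative {0,5,8}
L2 = {2}  cumulative {0,2,5,8}
L3 = {1,3,7}  cumulative {0,1,2,3,5,7,8}
Reachable = {0,1,2,3,5,7,8}

Answer: UNREACHABLE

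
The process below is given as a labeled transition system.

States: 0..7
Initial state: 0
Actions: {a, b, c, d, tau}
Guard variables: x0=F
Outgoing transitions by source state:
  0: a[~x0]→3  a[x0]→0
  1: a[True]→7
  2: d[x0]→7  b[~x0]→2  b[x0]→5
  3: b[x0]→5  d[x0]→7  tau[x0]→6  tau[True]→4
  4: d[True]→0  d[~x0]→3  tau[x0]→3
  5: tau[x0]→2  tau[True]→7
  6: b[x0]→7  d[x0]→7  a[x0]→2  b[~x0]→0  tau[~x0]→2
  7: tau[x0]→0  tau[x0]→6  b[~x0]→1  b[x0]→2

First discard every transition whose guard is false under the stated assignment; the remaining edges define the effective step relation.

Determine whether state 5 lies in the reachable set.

Guard filter leaves 10 enabled edge(s).
L0 = {0}
L1 = {3}  now seen {0,3}
L2 = {4}  now seen {0,3,4}
R = {0,3,4}

Answer: UNREACHABLE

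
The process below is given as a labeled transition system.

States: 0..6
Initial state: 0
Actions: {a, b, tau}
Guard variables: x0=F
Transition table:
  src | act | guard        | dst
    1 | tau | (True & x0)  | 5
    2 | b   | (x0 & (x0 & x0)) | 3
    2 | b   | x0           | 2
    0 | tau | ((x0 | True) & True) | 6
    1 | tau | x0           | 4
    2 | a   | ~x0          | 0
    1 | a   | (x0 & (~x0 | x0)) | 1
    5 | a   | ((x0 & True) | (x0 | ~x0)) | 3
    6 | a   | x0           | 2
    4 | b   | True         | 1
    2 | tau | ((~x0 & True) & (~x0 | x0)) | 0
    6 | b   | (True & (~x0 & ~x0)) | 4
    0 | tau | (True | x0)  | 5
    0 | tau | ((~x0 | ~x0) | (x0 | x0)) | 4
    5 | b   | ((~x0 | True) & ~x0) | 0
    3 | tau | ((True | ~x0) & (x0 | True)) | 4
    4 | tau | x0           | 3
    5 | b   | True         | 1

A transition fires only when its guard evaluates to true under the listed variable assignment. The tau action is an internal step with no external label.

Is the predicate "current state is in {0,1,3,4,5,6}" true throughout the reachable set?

Answer: INVARIANT HOLDS

Working:
Inv-set: {0,1,3,4,5,6}
R = {0,1,3,4,5,6}
  0: ✓
  1: ✓
  3: ✓
  4: ✓
  5: ✓
  6: ✓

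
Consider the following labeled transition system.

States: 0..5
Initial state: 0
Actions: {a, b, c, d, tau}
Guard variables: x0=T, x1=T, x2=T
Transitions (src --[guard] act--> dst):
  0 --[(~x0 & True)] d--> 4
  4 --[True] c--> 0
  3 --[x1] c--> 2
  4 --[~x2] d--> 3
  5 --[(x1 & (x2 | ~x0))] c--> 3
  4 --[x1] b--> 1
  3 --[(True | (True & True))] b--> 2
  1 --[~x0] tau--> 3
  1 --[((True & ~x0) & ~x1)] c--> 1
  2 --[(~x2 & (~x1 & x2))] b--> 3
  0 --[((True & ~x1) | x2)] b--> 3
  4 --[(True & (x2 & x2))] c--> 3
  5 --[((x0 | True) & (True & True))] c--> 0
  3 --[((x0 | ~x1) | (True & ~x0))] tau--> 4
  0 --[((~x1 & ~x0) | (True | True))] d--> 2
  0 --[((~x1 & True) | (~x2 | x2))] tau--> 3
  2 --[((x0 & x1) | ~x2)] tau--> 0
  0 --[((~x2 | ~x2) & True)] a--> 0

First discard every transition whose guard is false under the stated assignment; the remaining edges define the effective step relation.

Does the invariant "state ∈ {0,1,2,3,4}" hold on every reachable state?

Allowed set {0,1,2,3,4}
Reach set: {0,1,2,3,4}
  0: safe
  1: safe
  2: safe
  3: safe
  4: safe

Answer: INVARIANT HOLDS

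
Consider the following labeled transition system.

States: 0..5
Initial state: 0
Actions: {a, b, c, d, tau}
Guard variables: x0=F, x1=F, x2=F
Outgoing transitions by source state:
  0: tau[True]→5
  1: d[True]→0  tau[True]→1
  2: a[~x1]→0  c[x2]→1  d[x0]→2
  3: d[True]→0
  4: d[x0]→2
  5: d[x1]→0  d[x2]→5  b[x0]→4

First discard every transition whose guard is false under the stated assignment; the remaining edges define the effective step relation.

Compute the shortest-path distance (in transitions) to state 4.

Answer: UNREACHABLE

Analysis:
BFS to 4:
  L0 = {0}
  L1 = {5}
4 never appears.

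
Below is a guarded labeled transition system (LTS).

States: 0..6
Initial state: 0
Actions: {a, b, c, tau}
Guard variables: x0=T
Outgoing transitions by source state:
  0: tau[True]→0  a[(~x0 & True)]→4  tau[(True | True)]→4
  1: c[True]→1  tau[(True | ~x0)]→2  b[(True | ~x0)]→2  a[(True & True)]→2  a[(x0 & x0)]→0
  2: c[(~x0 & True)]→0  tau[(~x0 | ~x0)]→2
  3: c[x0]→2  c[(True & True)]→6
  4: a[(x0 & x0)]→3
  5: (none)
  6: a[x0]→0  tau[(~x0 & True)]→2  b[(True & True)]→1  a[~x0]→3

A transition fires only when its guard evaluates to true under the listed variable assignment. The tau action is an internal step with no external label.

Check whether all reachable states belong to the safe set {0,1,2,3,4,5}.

Answer: INVARIANT VIOLATED at state 6

Trace:
Inv-set: {0,1,2,3,4,5}
Reach set: {0,1,2,3,4,6}
  0: ✓
  1: ✓
  2: ✓
  3: ✓
  4: ✓
  6: VIOLATES
witness against invariant: tau·a·c → 6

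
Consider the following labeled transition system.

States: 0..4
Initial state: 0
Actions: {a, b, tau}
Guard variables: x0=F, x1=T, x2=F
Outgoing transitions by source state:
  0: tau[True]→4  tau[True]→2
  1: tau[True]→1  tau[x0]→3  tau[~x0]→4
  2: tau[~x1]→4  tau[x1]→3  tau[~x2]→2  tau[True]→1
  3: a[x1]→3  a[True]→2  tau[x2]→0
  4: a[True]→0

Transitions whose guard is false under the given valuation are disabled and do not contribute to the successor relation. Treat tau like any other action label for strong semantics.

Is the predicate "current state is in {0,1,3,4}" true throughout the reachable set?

Answer: INVARIANT VIOLATED at state 2

Working:
Safe = {0,1,3,4}
Reachable = {0,1,2,3,4}
  0: ok
  1: ok
  2: VIOLATES
  3: ok
  4: ok
counterexample path to 2: tau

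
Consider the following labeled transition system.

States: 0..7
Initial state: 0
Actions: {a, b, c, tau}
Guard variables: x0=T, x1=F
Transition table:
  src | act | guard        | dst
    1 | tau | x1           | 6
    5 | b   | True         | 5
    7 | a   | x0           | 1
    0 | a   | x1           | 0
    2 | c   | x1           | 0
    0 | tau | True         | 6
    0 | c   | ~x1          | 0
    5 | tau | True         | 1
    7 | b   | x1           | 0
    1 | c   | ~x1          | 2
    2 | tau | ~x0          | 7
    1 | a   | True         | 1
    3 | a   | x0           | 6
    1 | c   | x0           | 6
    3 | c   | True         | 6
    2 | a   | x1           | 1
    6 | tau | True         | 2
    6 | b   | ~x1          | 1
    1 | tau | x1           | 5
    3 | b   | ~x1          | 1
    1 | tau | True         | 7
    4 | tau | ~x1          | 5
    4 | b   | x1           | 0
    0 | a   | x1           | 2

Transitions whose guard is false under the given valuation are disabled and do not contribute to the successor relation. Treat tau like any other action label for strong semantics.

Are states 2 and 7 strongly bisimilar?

Compute ~ classes (split until stable):
  P[0] = {{0,1,2,3,4,5,6,7}}
  P[1] = {{0},{1},{2},{3},{4},{5,6},{7}}
  P[2] = {{0},{1},{2},{3},{4},{5},{6},{7}}
Fixed point at round 3; 8 class(es).
class of 2: {2}; class of 7: {7}

Answer: NOT BISIMILAR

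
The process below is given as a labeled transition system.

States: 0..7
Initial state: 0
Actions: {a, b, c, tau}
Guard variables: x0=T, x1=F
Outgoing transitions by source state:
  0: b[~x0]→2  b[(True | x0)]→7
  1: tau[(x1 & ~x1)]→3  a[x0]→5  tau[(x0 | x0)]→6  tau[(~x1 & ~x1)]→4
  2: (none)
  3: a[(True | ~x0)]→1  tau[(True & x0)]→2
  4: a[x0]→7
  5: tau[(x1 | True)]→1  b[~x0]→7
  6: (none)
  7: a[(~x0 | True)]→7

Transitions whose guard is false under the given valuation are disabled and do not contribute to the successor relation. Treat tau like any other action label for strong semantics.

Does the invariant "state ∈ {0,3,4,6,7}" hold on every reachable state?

Safe = {0,3,4,6,7}
Reach set: {0,7}
  0: safe
  7: safe

Answer: INVARIANT HOLDS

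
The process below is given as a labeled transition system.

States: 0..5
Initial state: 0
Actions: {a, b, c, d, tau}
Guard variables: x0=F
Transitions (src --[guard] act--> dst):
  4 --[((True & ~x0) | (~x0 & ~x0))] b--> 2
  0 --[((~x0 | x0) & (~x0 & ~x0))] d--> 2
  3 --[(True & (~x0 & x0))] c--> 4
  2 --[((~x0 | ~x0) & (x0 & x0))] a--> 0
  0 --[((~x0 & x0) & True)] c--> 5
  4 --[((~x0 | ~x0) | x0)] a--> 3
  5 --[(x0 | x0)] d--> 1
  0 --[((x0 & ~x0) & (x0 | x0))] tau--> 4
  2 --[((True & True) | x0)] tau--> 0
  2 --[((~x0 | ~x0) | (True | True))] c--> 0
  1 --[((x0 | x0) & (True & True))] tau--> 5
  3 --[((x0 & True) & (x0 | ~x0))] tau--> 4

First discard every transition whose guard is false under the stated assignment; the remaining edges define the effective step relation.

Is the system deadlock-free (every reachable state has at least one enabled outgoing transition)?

Answer: DEADLOCK-FREE

Working:
R = {0,2}
  0: d→2  [1 out]
  2: c→0  tau→0  [2 out]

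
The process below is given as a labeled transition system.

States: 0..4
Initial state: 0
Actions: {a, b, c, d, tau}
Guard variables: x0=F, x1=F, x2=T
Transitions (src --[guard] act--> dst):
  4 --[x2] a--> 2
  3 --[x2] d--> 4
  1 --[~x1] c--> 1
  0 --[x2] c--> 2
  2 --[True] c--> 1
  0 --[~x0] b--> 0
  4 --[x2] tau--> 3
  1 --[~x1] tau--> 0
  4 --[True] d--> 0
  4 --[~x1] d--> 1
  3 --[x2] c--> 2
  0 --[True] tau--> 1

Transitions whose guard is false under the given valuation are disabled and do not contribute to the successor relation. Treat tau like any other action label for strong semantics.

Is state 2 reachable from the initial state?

Guard filter leaves 12 enabled edge(s).
L0 = {0}
L1 = {1,2}  cumulative {0,1,2}
Reach set: {0,1,2}
Path to 2: c

Answer: REACHABLE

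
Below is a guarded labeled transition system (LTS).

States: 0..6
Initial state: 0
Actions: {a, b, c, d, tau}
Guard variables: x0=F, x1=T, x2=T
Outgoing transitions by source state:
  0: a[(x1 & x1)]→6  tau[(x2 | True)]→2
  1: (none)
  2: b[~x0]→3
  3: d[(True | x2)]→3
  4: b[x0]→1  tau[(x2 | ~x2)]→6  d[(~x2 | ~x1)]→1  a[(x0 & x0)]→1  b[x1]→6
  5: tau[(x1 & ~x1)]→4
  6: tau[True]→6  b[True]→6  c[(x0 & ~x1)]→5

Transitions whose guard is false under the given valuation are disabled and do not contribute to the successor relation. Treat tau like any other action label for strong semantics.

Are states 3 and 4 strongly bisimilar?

Answer: NOT BISIMILAR

Trace:
Compute ~ classes (split until stable):
  P[0] = {{0,1,2,3,4,5,6}}
  P[1] = {{0},{1,5},{2},{3},{4,6}}
Fixed point at round 2; 5 class(es).
3∈{3}, 4∈{4,6}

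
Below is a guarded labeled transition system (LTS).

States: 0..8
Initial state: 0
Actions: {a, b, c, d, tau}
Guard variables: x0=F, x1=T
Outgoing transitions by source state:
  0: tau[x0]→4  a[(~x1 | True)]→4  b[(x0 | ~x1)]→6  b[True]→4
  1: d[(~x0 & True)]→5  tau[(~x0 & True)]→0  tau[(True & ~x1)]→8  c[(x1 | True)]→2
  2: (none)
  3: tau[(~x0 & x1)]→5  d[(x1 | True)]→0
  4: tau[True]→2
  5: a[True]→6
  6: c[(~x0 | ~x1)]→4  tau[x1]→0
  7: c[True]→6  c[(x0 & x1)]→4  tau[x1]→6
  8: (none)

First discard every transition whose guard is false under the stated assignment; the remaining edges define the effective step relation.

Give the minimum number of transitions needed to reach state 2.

Answer: 2

Analysis:
Breadth-first toward 2:
  L0 = {0}
  L1 = {4}
  L2 = {2}
2 enters at depth 2; path a·tau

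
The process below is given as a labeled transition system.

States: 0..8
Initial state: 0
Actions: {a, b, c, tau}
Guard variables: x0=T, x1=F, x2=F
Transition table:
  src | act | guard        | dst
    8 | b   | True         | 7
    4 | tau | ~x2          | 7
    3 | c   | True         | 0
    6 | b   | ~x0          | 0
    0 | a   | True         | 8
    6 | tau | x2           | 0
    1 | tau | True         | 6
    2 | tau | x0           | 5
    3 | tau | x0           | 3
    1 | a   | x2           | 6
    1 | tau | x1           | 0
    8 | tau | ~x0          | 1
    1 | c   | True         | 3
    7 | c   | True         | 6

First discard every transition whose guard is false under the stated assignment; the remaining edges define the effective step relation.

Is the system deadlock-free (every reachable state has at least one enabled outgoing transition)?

R = {0,6,7,8}
  0: a→8  [1 exit(s)]
  6: ∅  [STUCK]
  7: c→6  [1 exit(s)]
  8: b→7  [1 exit(s)]
Path to 6: a·b·c

Answer: DEADLOCK at state 6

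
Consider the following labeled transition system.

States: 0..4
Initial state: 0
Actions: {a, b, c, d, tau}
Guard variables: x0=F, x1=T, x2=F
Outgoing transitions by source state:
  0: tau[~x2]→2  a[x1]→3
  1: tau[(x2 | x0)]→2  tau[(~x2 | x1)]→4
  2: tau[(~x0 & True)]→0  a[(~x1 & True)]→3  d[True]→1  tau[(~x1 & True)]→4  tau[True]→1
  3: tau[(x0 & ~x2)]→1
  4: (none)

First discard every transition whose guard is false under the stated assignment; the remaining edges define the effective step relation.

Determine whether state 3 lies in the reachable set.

Guard filter leaves 6 enabled edge(s).
Layer 0: {0}
Layer 1: {2,3}  cumulative {0,2,3}
Layer 2: {1}  cumulative {0,1,2,3}
Layer 3: {4}  cumulative {0,1,2,3,4}
R = {0,1,2,3,4}
Path to 3: a

Answer: REACHABLE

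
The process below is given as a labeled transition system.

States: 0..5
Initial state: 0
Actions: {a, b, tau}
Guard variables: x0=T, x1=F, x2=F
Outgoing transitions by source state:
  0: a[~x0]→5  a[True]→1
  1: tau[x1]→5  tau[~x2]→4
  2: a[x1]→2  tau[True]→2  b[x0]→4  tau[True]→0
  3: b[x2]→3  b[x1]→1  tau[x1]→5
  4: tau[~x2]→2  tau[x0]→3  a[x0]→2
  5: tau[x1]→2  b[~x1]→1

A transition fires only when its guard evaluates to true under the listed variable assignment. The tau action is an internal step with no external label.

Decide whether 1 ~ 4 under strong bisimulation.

Compute ~ classes (split until stable):
  π0 = {{0,1,2,3,4,5}}
  π1 = {{0},{1},{2},{3},{4},{5}}
6 equivalence class(es) (converged in 2)
class of 1: {1}; class of 4: {4}

Answer: NOT BISIMILAR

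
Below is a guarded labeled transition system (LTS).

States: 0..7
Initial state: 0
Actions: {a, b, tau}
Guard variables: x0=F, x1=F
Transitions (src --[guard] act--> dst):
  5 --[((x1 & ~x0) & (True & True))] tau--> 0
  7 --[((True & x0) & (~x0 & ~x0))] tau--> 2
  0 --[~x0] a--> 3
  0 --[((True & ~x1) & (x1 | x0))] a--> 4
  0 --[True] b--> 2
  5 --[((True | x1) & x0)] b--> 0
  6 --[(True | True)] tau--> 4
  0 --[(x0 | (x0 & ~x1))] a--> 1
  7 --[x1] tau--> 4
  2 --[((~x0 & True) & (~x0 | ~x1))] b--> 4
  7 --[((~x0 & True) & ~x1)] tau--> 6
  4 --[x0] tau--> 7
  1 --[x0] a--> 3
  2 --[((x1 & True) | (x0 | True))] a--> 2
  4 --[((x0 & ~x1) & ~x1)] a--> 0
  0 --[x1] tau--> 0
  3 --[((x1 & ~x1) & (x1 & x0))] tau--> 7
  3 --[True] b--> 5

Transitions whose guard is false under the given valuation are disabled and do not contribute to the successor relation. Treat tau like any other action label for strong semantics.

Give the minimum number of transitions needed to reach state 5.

Answer: 2

Analysis:
BFS to 5:
  depth 0: {0}
  depth 1: {2,3}
  depth 2: {4,5}
depth(5)=2, e.g. a·b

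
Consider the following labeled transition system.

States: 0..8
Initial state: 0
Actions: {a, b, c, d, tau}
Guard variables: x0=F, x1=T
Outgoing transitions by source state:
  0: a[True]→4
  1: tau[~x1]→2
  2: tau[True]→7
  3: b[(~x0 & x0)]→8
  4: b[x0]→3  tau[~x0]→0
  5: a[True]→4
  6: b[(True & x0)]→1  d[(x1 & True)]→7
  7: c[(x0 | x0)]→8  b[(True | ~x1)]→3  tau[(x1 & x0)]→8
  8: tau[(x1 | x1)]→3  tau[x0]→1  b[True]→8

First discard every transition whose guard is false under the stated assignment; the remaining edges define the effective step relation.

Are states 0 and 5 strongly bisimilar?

Refine partition for ~:
  P[0] = {{0,1,2,3,4,5,6,7,8}}
  P[1] = {{0,5},{1,3},{2,4},{6},{7},{8}}
  P[2] = {{0,5},{1,3},{2},{4},{6},{7},{8}}
7 equivalence class(es) (converged in 3)
[0]={0,5}  [5]={0,5}

Answer: BISIMILAR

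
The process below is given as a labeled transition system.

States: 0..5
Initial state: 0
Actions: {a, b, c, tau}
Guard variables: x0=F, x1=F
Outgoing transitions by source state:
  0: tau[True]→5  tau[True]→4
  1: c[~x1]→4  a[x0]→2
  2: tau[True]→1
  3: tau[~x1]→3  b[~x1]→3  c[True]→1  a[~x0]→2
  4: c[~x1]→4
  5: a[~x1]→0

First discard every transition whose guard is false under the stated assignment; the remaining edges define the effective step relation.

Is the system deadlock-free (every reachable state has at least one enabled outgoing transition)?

Answer: DEADLOCK-FREE

Analysis:
Reach set: {0,4,5}
  0: tau→4  tau→5  [2 out]
  4: c→4  [1 out]
  5: a→0  [1 out]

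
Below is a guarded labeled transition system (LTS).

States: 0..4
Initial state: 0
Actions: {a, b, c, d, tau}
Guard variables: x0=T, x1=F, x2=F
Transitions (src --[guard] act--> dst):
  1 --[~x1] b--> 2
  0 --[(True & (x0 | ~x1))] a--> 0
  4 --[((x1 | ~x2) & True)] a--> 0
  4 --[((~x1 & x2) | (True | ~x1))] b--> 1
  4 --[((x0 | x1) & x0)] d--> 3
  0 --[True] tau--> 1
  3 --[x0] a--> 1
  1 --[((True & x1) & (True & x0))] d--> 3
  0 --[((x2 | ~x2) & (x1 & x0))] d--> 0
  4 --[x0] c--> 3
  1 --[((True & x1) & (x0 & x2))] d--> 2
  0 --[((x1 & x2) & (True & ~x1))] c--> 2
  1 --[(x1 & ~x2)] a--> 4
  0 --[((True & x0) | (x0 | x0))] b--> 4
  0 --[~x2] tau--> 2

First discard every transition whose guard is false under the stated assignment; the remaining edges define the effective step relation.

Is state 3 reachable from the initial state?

Guard filter leaves 10 enabled edge(s).
Layer 0: {0}
Layer 1: {1,2,4}  cumulative {0,1,2,4}
Layer 2: {3}  cumulative {0,1,2,3,4}
Reachable = {0,1,2,3,4}
Path to 3: b·d

Answer: REACHABLE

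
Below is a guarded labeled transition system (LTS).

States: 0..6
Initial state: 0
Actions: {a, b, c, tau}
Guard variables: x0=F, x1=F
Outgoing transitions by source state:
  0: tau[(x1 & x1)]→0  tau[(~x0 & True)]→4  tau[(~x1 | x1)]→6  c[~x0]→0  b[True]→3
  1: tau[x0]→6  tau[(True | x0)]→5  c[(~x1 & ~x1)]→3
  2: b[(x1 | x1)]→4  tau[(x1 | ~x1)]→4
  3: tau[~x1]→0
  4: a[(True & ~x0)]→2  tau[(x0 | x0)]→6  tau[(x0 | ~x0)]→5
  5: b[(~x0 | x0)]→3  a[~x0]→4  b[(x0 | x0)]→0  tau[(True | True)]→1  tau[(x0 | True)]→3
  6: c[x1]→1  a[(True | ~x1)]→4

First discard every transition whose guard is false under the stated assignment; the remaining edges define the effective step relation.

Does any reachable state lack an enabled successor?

Answer: DEADLOCK-FREE

Trace:
Reachable = {0,1,2,3,4,5,6}
  0: b→3  c→0  tau→4  tau→6  [4 exit(s)]
  1: c→3  tau→5  [2 exit(s)]
  2: tau→4  [1 exit(s)]
  3: tau→0  [1 exit(s)]
  4: a→2  tau→5  [2 exit(s)]
  5: a→4  b→3  tau→1  tau→3  [4 exit(s)]
  6: a→4  [1 exit(s)]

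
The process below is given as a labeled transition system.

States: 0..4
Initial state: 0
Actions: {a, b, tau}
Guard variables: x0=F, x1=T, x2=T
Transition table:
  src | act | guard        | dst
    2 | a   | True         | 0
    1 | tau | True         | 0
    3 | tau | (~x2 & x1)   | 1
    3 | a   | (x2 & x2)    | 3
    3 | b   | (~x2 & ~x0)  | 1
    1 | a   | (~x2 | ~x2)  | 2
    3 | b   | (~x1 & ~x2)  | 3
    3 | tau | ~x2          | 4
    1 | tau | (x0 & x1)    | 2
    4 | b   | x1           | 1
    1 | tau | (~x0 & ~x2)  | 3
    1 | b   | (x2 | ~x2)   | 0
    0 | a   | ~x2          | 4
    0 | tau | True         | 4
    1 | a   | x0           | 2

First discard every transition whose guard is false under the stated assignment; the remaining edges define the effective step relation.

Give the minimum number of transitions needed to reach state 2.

Answer: UNREACHABLE

Trace:
Layered search for 2:
  depth 0: {0}
  depth 1: {4}
  depth 2: {1}
2 never appears.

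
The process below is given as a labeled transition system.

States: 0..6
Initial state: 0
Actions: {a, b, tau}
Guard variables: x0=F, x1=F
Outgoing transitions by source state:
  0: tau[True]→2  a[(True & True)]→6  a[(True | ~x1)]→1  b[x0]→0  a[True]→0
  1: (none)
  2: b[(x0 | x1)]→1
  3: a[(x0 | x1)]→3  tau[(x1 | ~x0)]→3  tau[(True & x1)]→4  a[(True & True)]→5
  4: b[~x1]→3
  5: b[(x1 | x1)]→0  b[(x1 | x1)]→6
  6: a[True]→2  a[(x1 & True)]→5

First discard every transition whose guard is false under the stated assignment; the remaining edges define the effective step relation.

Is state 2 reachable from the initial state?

After dropping false guards: 8 live edges.
Layer 0: {0}
Layer 1: {1,2,6}  cumulative {0,1,2,6}
Reach set: {0,1,2,6}
trace reaching 2: tau

Answer: REACHABLE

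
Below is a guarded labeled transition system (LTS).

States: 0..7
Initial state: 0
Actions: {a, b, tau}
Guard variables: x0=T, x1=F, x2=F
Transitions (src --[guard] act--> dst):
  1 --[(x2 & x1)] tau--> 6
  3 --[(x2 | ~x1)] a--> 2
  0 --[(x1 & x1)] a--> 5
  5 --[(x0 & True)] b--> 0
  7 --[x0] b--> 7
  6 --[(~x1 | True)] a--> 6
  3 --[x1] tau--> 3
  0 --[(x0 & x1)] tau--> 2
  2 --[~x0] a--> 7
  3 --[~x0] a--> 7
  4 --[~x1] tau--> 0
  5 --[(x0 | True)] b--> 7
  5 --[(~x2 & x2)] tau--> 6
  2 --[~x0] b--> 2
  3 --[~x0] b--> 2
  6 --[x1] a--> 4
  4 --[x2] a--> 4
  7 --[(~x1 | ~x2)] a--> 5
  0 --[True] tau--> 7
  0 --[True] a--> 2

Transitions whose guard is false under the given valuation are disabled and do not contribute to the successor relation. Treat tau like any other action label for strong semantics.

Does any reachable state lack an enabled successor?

Answer: DEADLOCK at state 2

Trace:
R = {0,2,5,7}
  0: a→2  tau→7  [deg 2]
  2: ∅  [STUCK]
  5: b→0  b→7  [deg 2]
  7: a→5  b→7  [deg 2]
trace reaching 2: a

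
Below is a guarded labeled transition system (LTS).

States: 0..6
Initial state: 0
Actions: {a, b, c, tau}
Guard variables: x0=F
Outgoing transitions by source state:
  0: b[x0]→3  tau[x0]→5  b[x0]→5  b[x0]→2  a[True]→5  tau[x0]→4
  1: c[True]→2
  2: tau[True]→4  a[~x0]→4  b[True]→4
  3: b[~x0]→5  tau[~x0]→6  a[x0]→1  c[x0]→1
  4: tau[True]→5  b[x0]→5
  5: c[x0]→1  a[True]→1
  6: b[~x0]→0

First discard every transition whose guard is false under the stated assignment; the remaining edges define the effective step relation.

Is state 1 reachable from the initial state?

Guard filter leaves 10 enabled edge(s).
depth 0: {0}
depth 1: {5}  cumulative {0,5}
depth 2: {1}  cumulative {0,1,5}
depth 3: {2}  cumulative {0,1,2,5}
depth 4: {4}  cumulative {0,1,2,4,5}
Reachable = {0,1,2,4,5}
trace reaching 1: a·a

Answer: REACHABLE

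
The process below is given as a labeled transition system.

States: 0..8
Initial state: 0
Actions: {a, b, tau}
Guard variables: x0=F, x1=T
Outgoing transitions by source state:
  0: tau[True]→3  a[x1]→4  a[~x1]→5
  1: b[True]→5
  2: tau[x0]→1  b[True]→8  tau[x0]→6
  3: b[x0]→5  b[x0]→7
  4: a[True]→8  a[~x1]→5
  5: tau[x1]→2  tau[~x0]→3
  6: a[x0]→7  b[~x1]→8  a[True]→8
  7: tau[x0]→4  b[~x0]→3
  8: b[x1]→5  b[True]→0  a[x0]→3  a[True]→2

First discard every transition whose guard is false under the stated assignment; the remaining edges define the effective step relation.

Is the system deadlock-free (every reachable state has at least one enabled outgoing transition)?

Reachable = {0,2,3,4,5,8}
  0: a→4  tau→3  [2 out]
  2: b→8  [1 out]
  3: ∅  [no exit]
  4: a→8  [1 out]
  5: tau→2  tau→3  [2 out]
  8: a→2  b→0  b→5  [3 out]
trace reaching 3: tau

Answer: DEADLOCK at state 3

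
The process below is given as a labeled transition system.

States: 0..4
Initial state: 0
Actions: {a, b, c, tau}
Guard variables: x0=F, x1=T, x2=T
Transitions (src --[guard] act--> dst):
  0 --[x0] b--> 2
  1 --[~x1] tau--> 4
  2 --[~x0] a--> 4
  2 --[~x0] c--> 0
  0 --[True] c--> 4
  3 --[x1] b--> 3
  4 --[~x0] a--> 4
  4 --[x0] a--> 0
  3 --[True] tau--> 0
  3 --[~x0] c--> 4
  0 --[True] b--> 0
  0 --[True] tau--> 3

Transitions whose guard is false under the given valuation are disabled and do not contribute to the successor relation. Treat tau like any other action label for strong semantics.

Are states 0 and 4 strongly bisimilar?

Answer: NOT BISIMILAR

Working:
Bisimulation quotient by refinement:
  P[0] = {{0,1,2,3,4}}
  P[1] = {{0,3},{1},{2},{4}}
stable after 2 split(s): 4 block(s)
class of 0: {0,3}; class of 4: {4}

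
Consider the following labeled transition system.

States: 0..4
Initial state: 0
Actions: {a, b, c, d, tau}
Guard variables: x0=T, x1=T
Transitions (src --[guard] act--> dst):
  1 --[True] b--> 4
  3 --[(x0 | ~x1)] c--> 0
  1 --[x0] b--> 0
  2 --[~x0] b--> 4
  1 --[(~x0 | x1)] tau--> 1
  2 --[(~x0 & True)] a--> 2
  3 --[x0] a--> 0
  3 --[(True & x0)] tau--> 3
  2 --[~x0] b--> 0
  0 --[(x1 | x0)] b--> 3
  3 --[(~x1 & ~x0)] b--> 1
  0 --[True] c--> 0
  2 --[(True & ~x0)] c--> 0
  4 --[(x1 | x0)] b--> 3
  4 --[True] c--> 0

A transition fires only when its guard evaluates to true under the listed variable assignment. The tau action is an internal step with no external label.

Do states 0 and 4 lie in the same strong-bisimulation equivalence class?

Refine partition for ~:
  round 0: {{0,1,2,3,4}}
  round 1: {{0,4},{1},{2},{3}}
Fixed point at round 2; 4 class(es).
0∈{0,4}, 4∈{0,4}

Answer: BISIMILAR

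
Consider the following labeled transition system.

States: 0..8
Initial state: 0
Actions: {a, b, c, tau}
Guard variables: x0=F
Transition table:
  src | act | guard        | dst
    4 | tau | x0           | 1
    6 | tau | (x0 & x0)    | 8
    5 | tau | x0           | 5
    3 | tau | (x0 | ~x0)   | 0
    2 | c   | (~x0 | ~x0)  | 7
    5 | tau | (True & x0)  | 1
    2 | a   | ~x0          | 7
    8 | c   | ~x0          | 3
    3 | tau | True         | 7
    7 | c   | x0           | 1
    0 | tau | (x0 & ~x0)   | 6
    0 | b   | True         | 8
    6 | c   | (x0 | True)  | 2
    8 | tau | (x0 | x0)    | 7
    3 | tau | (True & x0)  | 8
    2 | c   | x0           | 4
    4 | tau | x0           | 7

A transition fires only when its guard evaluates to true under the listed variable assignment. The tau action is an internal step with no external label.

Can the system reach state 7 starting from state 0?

Answer: REACHABLE

Trace:
After dropping false guards: 7 live edges.
L0 = {0}
L1 = {8}  cumulative {0,8}
L2 = {3}  cumulative {0,3,8}
L3 = {7}  cumulative {0,3,7,8}
R = {0,3,7,8}
witness 7: b·c·tau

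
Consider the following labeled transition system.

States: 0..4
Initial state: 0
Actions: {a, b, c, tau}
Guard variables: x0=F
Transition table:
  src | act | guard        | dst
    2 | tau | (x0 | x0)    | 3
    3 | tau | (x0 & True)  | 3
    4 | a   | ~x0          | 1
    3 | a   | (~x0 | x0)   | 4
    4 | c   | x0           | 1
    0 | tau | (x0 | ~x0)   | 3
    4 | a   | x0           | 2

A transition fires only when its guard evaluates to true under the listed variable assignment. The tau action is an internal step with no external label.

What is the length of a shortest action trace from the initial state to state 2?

Answer: UNREACHABLE

Analysis:
Breadth-first toward 2:
  L0 = {0}
  L1 = {3}
  L2 = {4}
  L3 = {1}
2 never appears.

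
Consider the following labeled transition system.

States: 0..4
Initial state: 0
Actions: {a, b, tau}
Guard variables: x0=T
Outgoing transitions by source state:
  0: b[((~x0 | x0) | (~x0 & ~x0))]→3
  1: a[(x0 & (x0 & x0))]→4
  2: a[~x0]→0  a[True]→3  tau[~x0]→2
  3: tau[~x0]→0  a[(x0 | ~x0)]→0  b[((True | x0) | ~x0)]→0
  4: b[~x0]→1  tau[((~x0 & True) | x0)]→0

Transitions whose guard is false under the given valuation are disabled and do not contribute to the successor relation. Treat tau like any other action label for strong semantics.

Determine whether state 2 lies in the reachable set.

Answer: UNREACHABLE

Trace:
Guard filter leaves 6 enabled edge(s).
depth 0: {0}
depth 1: {3}  cumulative {0,3}
R = {0,3}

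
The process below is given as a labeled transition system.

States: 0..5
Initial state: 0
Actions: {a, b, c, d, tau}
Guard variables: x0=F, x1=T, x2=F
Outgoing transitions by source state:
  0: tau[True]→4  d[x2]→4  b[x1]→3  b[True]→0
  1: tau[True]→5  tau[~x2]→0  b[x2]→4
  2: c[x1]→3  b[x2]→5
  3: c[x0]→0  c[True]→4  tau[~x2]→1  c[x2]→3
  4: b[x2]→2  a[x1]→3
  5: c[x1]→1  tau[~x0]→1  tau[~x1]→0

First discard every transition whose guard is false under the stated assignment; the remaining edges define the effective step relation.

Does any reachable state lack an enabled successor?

Answer: DEADLOCK-FREE

Trace:
Reach set: {0,1,3,4,5}
  0: b→0  b→3  tau→4  [3 out]
  1: tau→0  tau→5  [2 out]
  3: c→4  tau→1  [2 out]
  4: a→3  [1 out]
  5: c→1  tau→1  [2 out]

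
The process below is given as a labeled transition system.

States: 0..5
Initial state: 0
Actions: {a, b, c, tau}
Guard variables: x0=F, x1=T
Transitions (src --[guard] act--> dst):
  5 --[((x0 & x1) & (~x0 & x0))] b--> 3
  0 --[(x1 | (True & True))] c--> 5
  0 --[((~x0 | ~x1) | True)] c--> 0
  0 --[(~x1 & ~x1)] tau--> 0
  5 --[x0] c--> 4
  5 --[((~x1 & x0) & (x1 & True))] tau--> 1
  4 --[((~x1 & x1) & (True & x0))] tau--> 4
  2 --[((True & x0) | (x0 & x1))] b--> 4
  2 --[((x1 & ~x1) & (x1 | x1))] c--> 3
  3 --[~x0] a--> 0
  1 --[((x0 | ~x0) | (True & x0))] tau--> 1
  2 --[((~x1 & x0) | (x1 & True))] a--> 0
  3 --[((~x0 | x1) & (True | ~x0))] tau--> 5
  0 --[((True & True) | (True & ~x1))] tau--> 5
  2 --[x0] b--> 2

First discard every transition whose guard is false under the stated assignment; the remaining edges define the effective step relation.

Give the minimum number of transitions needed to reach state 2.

Layered search for 2:
  L0 = {0}
  L1 = {5}
2 never appears.

Answer: UNREACHABLE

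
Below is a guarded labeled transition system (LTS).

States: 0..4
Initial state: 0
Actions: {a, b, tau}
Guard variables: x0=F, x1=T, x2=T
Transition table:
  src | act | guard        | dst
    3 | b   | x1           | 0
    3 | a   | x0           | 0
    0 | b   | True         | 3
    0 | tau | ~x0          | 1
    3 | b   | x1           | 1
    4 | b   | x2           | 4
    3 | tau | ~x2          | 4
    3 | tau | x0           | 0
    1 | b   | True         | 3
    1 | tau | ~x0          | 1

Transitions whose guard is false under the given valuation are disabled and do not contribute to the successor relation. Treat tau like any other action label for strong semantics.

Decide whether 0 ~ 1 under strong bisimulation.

Bisimulation quotient by refinement:
  π0 = {{0,1,2,3,4}}
  π1 = {{0,1},{2},{3,4}}
  π2 = {{0,1},{2},{3},{4}}
4 equivalence class(es) (converged in 3)
[0]={0,1}  [1]={0,1}

Answer: BISIMILAR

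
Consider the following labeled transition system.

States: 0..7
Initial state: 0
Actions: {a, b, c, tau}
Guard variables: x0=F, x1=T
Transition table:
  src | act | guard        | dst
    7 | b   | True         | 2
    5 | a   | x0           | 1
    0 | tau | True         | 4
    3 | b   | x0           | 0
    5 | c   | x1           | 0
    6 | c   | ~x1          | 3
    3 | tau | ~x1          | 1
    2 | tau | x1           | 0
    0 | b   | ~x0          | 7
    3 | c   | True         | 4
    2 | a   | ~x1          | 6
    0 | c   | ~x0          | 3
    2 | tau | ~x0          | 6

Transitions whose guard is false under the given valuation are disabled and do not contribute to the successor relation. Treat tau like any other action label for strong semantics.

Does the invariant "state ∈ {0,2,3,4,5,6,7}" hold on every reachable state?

Allowed set {0,2,3,4,5,6,7}
Reach set: {0,2,3,4,6,7}
  0: ok
  2: ok
  3: ok
  4: ok
  6: ok
  7: ok

Answer: INVARIANT HOLDS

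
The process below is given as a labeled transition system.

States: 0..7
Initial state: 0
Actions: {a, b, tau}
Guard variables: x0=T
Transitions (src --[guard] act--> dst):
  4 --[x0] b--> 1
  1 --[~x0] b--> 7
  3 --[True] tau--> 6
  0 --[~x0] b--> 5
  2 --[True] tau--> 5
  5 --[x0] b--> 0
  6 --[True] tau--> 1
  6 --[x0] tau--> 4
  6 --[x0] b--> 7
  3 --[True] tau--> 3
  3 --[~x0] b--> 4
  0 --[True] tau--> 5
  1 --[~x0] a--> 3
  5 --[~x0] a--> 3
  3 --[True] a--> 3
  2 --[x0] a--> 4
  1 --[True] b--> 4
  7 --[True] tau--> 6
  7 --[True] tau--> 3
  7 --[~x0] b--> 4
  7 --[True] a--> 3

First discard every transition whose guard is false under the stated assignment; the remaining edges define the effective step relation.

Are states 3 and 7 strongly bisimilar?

Answer: BISIMILAR

Working:
Bisimulation quotient by refinement:
  round 0: {{0,1,2,3,4,5,6,7}}
  round 1: {{0},{1,4,5},{2,3,7},{6}}
  round 2: {{0},{1,4},{2},{3,7},{5},{6}}
6 equivalence class(es) (converged in 3)
[3]={3,7}  [7]={3,7}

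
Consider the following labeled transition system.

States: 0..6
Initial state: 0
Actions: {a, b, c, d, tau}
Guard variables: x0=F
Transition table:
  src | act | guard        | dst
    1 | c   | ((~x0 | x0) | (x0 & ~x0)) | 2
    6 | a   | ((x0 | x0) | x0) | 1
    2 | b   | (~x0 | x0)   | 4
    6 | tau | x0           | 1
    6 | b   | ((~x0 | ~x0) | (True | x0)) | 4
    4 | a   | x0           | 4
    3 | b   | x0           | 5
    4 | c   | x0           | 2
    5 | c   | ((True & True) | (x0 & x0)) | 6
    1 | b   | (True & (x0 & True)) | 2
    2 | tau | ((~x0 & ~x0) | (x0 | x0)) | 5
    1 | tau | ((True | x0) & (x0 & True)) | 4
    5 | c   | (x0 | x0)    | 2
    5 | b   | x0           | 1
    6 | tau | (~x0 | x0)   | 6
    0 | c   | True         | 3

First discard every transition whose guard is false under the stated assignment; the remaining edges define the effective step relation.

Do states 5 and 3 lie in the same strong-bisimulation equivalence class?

Compute ~ classes (split until stable):
  round 0: {{0,1,2,3,4,5,6}}
  round 1: {{0,1,5},{2,6},{3,4}}
  round 2: {{0},{1,5},{2},{3,4},{6}}
  round 3: {{0},{1},{2},{3,4},{5},{6}}
6 equivalence class(es) (converged in 4)
5∈{5}, 3∈{3,4}

Answer: NOT BISIMILAR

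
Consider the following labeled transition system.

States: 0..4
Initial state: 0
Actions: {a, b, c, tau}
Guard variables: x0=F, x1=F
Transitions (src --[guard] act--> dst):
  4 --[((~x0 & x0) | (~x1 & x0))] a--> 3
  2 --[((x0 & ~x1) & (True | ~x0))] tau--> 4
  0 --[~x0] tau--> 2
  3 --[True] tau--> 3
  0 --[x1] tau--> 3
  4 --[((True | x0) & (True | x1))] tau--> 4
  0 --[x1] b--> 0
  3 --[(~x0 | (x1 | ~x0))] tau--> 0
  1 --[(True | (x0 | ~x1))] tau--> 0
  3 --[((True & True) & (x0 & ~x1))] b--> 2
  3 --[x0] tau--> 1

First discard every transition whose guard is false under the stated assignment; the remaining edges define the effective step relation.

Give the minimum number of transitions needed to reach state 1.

Layered search for 1:
  Layer 0: {0}
  Layer 1: {2}
1 never appears.

Answer: UNREACHABLE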